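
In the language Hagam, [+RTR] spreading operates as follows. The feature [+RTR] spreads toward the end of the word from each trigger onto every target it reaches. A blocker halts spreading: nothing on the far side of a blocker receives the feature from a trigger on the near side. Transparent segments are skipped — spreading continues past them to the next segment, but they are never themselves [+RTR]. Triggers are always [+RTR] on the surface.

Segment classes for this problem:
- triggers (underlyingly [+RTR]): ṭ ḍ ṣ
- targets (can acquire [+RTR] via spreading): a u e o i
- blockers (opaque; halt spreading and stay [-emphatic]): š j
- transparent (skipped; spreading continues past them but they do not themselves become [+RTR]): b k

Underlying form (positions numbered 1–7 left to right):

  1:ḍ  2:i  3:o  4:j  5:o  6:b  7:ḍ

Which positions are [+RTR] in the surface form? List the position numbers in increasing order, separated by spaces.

1 2 3 7

From /ḍ/ at 1 rightward: 2 /i/ → [+RTR]; 3 /o/ → [+RTR]; 4 /j/ blocks.
From /ḍ/ at 7 rightward: word edge.
Target with no active source: position 5 stays [-emphatic].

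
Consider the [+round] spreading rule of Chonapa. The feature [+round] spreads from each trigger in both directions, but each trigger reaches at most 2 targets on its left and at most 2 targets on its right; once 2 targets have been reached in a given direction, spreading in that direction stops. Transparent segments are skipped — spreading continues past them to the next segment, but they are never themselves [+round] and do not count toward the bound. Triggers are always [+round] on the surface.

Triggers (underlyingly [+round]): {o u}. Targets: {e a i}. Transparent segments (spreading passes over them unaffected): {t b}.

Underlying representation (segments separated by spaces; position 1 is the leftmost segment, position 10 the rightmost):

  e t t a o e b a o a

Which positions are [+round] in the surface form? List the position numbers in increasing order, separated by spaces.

1 4 5 6 8 9 10

From /o/ at 5 rightward: 6 /e/ → [+round]; 7 /b/ transparent; 8 /a/ → [+round]; bound reached.
From /o/ at 5 leftward: 4 /a/ → [+round]; 3 /t/ transparent; 2 /t/ transparent; 1 /e/ → [+round]; bound reached.
From /o/ at 9 rightward: 10 /a/ → [+round]; word edge.
From /o/ at 9 leftward: 8 /a/ → [+round]; 7 /b/ transparent; 6 /e/ → [+round]; bound reached.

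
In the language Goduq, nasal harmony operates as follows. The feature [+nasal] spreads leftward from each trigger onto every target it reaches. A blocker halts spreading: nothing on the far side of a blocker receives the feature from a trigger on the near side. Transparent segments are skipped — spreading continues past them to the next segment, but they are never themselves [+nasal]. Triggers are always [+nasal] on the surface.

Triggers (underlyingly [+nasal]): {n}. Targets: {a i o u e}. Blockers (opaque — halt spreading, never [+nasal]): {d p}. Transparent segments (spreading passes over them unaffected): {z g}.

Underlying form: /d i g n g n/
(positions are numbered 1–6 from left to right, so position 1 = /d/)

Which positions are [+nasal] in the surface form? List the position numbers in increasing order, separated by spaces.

From /n/ at 4 leftward: 3 /g/ transparent; 2 /i/ → [+nasal]; 1 /d/ blocks.
From /n/ at 6 leftward: 5 /g/ transparent; 4 /n/ is itself a trigger — this domain ends here.

2 4 6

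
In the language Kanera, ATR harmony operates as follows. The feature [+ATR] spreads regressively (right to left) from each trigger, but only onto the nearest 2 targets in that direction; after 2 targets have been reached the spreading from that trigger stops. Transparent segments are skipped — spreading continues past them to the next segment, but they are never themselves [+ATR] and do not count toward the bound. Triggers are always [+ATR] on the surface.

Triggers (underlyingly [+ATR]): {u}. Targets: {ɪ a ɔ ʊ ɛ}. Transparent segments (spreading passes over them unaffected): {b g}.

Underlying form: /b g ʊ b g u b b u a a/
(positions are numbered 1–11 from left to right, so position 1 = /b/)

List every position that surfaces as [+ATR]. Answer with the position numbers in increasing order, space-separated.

3 6 9

From /u/ at 6 leftward: 5 /g/ transparent; 4 /b/ transparent; 3 /ʊ/ → [+ATR]; 2 /g/ transparent; 1 /b/ transparent; word edge.
From /u/ at 9 leftward: 8 /b/ transparent; 7 /b/ transparent; 6 /u/ is itself a trigger — this domain ends here.
Targets with no active source: positions 10 11 stay [-ATR].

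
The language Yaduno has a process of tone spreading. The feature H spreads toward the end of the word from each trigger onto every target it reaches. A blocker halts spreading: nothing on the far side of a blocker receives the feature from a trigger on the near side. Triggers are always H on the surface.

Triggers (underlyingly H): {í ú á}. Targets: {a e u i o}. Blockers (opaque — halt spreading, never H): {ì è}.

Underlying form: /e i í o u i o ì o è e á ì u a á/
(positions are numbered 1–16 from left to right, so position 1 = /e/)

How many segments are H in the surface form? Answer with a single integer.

7

From /í/ at 3 rightward: 4 /o/ → H; 5 /u/ → H; 6 /i/ → H; 7 /o/ → H; 8 /ì/ blocks.
From /á/ at 12 rightward: 13 /ì/ blocks.
From /á/ at 16 rightward: word edge.
Targets with no active source: positions 1 2 9 11 14 15 stay [-high tone].
H positions on the surface: 3 4 5 6 7 12 16.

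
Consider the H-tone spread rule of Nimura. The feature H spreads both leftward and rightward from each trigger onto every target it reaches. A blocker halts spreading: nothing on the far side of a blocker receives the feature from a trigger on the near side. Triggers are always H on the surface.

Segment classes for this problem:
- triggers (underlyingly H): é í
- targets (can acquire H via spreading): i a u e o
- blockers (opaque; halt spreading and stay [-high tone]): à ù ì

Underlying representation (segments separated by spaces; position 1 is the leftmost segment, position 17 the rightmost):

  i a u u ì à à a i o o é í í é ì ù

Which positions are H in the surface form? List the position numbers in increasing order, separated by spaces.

8 9 10 11 12 13 14 15

From /é/ at 12 rightward: 13 /í/ is itself a trigger — this domain ends here.
From /é/ at 12 leftward: 11 /o/ → H; 10 /o/ → H; 9 /i/ → H; 8 /a/ → H; 7 /à/ blocks.
From /í/ at 13 rightward: 14 /í/ is itself a trigger — this domain ends here.
From /í/ at 13 leftward: 12 /é/ is itself a trigger — this domain ends here.
From /í/ at 14 rightward: 15 /é/ is itself a trigger — this domain ends here.
From /í/ at 14 leftward: 13 /í/ is itself a trigger — this domain ends here.
From /é/ at 15 rightward: 16 /ì/ blocks.
From /é/ at 15 leftward: 14 /í/ is itself a trigger — this domain ends here.
Targets with no active source: positions 1 2 3 4 stay [-high tone].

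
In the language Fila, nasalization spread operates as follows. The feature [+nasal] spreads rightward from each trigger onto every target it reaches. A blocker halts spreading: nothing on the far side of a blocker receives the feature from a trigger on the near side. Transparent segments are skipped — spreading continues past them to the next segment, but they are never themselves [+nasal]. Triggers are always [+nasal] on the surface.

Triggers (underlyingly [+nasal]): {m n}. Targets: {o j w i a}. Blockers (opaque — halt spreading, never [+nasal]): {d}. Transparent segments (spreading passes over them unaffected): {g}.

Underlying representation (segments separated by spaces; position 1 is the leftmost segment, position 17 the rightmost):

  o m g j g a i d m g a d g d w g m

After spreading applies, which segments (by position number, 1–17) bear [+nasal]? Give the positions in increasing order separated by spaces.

2 4 6 7 9 11 17

From /m/ at 2 rightward: 3 /g/ transparent; 4 /j/ → [+nasal]; 5 /g/ transparent; 6 /a/ → [+nasal]; 7 /i/ → [+nasal]; 8 /d/ blocks.
From /m/ at 9 rightward: 10 /g/ transparent; 11 /a/ → [+nasal]; 12 /d/ blocks.
From /m/ at 17 rightward: word edge.
Targets with no active source: positions 1 15 stay [-nasal].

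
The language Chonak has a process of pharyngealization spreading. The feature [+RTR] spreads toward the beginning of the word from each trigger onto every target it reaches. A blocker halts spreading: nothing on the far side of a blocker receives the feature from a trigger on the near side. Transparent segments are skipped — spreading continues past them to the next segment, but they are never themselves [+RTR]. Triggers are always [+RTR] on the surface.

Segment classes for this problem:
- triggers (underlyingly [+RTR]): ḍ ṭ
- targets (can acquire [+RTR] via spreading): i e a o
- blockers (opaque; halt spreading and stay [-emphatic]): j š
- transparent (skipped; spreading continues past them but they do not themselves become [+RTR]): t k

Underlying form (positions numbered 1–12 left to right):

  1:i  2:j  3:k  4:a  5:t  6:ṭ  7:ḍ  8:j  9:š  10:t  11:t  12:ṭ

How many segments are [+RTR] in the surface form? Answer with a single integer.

From /ṭ/ at 6 leftward: 5 /t/ transparent; 4 /a/ → [+RTR]; 3 /k/ transparent; 2 /j/ blocks.
From /ḍ/ at 7 leftward: 6 /ṭ/ is itself a trigger — this domain ends here.
From /ṭ/ at 12 leftward: 11 /t/ transparent; 10 /t/ transparent; 9 /š/ blocks.
Target with no active source: position 1 stays [-emphatic].
[+RTR] positions on the surface: 4 6 7 12.

4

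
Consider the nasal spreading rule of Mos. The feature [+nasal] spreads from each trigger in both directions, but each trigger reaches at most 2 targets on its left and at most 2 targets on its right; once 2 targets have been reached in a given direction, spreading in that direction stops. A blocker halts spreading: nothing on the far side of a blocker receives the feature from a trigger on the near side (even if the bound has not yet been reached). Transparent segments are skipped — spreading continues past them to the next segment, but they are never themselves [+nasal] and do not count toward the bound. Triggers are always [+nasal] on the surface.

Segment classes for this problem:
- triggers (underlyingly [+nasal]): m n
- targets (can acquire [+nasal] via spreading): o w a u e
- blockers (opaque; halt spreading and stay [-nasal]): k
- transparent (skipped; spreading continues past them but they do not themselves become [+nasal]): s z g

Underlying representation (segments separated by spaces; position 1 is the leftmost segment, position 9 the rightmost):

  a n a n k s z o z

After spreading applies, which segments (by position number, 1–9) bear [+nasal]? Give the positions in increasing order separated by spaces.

From /n/ at 2 rightward: 3 /a/ → [+nasal]; 4 /n/ is itself a trigger — this domain ends here.
From /n/ at 2 leftward: 1 /a/ → [+nasal]; word edge.
From /n/ at 4 rightward: 5 /k/ blocks.
From /n/ at 4 leftward: 3 /a/ → [+nasal]; 2 /n/ is itself a trigger — this domain ends here.
Target with no active source: position 8 stays [-nasal].

1 2 3 4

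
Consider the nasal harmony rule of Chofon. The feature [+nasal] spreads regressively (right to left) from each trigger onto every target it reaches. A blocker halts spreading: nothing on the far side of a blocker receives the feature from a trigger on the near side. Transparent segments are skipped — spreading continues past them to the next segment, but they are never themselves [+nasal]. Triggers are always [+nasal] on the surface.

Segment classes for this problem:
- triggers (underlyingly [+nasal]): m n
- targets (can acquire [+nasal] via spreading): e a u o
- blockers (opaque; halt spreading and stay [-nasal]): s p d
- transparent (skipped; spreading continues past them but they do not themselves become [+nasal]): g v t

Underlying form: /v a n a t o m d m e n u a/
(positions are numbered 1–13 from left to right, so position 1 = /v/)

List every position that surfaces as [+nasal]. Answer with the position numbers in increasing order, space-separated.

2 3 4 6 7 9 10 11

From /n/ at 3 leftward: 2 /a/ → [+nasal]; 1 /v/ transparent; word edge.
From /m/ at 7 leftward: 6 /o/ → [+nasal]; 5 /t/ transparent; 4 /a/ → [+nasal]; 3 /n/ is itself a trigger — this domain ends here.
From /m/ at 9 leftward: 8 /d/ blocks.
From /n/ at 11 leftward: 10 /e/ → [+nasal]; 9 /m/ is itself a trigger — this domain ends here.
Targets with no active source: positions 12 13 stay [-nasal].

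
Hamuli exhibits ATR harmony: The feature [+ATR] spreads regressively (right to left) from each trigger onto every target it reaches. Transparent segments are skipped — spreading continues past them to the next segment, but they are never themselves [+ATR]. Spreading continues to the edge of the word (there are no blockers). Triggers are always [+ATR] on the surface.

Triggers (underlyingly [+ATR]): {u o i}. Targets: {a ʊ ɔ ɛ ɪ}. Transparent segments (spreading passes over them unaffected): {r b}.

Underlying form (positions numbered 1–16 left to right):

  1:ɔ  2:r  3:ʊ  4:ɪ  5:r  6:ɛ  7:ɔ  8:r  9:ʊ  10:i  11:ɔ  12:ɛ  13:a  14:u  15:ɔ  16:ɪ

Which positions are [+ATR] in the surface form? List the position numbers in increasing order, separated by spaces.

From /i/ at 10 leftward: 9 /ʊ/ → [+ATR]; 8 /r/ transparent; 7 /ɔ/ → [+ATR]; 6 /ɛ/ → [+ATR]; 5 /r/ transparent; 4 /ɪ/ → [+ATR]; 3 /ʊ/ → [+ATR]; 2 /r/ transparent; 1 /ɔ/ → [+ATR]; word edge.
From /u/ at 14 leftward: 13 /a/ → [+ATR]; 12 /ɛ/ → [+ATR]; 11 /ɔ/ → [+ATR]; 10 /i/ is itself a trigger — this domain ends here.
Targets with no active source: positions 15 16 stay [-ATR].

1 3 4 6 7 9 10 11 12 13 14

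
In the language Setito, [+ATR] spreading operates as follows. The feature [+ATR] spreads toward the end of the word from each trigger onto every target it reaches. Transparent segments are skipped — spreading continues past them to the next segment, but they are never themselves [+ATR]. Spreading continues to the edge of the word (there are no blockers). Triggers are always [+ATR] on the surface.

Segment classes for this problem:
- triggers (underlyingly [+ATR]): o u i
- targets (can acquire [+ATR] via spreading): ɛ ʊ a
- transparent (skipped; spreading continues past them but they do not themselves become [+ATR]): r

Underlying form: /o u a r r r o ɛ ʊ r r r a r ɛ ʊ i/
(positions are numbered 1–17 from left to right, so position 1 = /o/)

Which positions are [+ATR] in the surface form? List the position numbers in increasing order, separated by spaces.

1 2 3 7 8 9 13 15 16 17

From /o/ at 1 rightward: 2 /u/ is itself a trigger — this domain ends here.
From /u/ at 2 rightward: 3 /a/ → [+ATR]; 4 /r/ transparent; 5 /r/ transparent; 6 /r/ transparent; 7 /o/ is itself a trigger — this domain ends here.
From /o/ at 7 rightward: 8 /ɛ/ → [+ATR]; 9 /ʊ/ → [+ATR]; 10 /r/ transparent; 11 /r/ transparent; 12 /r/ transparent; 13 /a/ → [+ATR]; 14 /r/ transparent; 15 /ɛ/ → [+ATR]; 16 /ʊ/ → [+ATR]; 17 /i/ is itself a trigger — this domain ends here.
From /i/ at 17 rightward: word edge.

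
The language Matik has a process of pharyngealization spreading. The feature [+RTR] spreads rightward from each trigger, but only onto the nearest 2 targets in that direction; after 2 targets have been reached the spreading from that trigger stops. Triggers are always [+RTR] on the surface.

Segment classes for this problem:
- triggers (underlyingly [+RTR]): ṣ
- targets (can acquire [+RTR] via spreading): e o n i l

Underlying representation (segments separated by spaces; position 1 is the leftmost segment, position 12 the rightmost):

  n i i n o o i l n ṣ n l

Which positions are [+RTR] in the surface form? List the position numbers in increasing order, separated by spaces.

From /ṣ/ at 10 rightward: 11 /n/ → [+RTR]; 12 /l/ → [+RTR]; bound reached.
Targets with no active source: positions 1 2 3 4 5 6 7 8 9 stay [-emphatic].

10 11 12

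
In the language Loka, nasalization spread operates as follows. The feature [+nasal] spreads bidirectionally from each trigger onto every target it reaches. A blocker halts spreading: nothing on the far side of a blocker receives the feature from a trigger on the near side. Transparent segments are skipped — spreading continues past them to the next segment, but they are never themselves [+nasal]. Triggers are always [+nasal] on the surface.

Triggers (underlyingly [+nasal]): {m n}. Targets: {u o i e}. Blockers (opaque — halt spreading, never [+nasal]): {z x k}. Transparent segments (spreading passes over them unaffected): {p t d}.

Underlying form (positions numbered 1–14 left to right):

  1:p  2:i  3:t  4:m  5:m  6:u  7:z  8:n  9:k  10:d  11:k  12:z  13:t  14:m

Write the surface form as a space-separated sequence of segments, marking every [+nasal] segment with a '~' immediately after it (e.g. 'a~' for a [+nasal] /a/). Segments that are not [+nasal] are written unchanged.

From /m/ at 4 rightward: 5 /m/ is itself a trigger — this domain ends here.
From /m/ at 4 leftward: 3 /t/ transparent; 2 /i/ → [+nasal]; 1 /p/ transparent; word edge.
From /m/ at 5 rightward: 6 /u/ → [+nasal]; 7 /z/ blocks.
From /m/ at 5 leftward: 4 /m/ is itself a trigger — this domain ends here.
From /n/ at 8 rightward: 9 /k/ blocks.
From /n/ at 8 leftward: 7 /z/ blocks.
From /m/ at 14 rightward: word edge.
From /m/ at 14 leftward: 13 /t/ transparent; 12 /z/ blocks.
[+nasal] positions on the surface: 2 4 5 6 8 14.

p i~ t m~ m~ u~ z n~ k d k z t m~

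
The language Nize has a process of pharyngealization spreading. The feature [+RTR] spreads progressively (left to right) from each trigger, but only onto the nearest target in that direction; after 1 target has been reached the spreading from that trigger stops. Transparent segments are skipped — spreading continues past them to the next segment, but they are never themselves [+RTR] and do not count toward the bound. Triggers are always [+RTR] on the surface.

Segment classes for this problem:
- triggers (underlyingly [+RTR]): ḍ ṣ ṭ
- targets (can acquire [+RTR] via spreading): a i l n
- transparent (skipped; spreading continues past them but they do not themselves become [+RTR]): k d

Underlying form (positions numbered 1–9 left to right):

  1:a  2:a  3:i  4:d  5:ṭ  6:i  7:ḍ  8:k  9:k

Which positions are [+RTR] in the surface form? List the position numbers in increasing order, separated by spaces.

From /ṭ/ at 5 rightward: 6 /i/ → [+RTR]; bound reached.
From /ḍ/ at 7 rightward: 8 /k/ transparent; 9 /k/ transparent; word edge.
Targets with no active source: positions 1 2 3 stay [-emphatic].

5 6 7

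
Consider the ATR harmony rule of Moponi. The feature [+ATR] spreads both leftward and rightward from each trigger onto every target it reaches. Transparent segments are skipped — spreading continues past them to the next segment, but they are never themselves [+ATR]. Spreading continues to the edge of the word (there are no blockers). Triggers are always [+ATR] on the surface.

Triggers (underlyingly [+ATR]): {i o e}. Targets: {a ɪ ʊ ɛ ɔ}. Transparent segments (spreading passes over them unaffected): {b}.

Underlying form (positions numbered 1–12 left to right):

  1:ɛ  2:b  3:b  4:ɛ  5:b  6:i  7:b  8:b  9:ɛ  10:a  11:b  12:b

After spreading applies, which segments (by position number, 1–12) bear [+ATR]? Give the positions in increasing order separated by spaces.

1 4 6 9 10

From /i/ at 6 rightward: 7 /b/ transparent; 8 /b/ transparent; 9 /ɛ/ → [+ATR]; 10 /a/ → [+ATR]; 11 /b/ transparent; 12 /b/ transparent; word edge.
From /i/ at 6 leftward: 5 /b/ transparent; 4 /ɛ/ → [+ATR]; 3 /b/ transparent; 2 /b/ transparent; 1 /ɛ/ → [+ATR]; word edge.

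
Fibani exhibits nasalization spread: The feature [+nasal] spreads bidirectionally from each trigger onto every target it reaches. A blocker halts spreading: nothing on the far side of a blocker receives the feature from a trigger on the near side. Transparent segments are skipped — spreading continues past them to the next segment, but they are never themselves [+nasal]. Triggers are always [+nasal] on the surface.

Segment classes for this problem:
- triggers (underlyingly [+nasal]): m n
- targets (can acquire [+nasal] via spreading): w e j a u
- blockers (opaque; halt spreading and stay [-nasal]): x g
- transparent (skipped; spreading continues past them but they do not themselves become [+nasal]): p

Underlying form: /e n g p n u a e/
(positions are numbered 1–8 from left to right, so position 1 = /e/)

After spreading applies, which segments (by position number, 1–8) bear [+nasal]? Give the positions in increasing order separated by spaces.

1 2 5 6 7 8

From /n/ at 2 rightward: 3 /g/ blocks.
From /n/ at 2 leftward: 1 /e/ → [+nasal]; word edge.
From /n/ at 5 rightward: 6 /u/ → [+nasal]; 7 /a/ → [+nasal]; 8 /e/ → [+nasal]; word edge.
From /n/ at 5 leftward: 4 /p/ transparent; 3 /g/ blocks.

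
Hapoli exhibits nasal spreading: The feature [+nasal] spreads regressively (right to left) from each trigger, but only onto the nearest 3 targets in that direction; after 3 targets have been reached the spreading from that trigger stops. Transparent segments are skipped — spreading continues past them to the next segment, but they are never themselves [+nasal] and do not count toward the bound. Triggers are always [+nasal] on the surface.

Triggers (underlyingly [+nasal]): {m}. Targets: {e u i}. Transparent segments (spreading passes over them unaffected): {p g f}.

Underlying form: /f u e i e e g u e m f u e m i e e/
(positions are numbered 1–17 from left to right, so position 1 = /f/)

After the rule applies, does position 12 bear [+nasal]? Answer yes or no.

yes

From /m/ at 10 leftward: 9 /e/ → [+nasal]; 8 /u/ → [+nasal]; 7 /g/ transparent; 6 /e/ → [+nasal]; bound reached.
From /m/ at 14 leftward: 13 /e/ → [+nasal]; 12 /u/ → [+nasal]; 11 /f/ transparent; 10 /m/ is itself a trigger — this domain ends here.
Targets with no active source: positions 2 3 4 5 15 16 17 stay [-nasal].
[+nasal] positions on the surface: 6 8 9 10 12 13 14.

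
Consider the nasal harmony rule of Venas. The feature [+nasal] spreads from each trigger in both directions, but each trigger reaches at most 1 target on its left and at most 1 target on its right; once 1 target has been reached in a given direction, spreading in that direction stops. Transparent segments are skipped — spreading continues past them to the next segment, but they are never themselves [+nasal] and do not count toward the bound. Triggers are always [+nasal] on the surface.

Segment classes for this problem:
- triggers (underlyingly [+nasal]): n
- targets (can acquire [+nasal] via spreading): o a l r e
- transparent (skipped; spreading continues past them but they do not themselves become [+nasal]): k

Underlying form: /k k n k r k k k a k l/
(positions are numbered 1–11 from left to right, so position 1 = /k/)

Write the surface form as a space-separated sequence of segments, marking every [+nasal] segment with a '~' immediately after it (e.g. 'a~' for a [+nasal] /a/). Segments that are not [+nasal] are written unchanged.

From /n/ at 3 rightward: 4 /k/ transparent; 5 /r/ → [+nasal]; bound reached.
From /n/ at 3 leftward: 2 /k/ transparent; 1 /k/ transparent; word edge.
Targets with no active source: positions 9 11 stay [-nasal].
[+nasal] positions on the surface: 3 5.

k k n~ k r~ k k k a k l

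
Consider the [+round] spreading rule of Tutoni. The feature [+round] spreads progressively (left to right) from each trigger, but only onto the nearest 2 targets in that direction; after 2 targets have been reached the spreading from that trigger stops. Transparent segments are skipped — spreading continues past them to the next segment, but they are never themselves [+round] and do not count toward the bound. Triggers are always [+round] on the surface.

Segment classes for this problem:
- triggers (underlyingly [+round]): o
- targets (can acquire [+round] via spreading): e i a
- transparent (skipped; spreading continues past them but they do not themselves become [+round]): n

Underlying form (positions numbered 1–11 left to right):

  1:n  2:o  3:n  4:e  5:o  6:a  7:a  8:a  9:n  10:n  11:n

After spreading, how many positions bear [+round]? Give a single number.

From /o/ at 2 rightward: 3 /n/ transparent; 4 /e/ → [+round]; 5 /o/ is itself a trigger — this domain ends here.
From /o/ at 5 rightward: 6 /a/ → [+round]; 7 /a/ → [+round]; bound reached.
Target with no active source: position 8 stays [-round].
[+round] positions on the surface: 2 4 5 6 7.

5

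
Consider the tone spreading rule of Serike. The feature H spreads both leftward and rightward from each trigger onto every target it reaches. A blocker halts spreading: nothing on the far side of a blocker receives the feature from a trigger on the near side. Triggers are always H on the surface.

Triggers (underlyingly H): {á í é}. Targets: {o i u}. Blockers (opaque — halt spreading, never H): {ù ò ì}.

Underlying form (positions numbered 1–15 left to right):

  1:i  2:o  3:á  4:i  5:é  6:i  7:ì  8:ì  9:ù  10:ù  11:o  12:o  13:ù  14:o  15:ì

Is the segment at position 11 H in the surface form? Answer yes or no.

From /á/ at 3 rightward: 4 /i/ → H; 5 /é/ is itself a trigger — this domain ends here.
From /á/ at 3 leftward: 2 /o/ → H; 1 /i/ → H; word edge.
From /é/ at 5 rightward: 6 /i/ → H; 7 /ì/ blocks.
From /é/ at 5 leftward: 4 /i/ → H; 3 /á/ is itself a trigger — this domain ends here.
Targets with no active source: positions 11 12 14 stay [-high tone].
H positions on the surface: 1 2 3 4 5 6.

no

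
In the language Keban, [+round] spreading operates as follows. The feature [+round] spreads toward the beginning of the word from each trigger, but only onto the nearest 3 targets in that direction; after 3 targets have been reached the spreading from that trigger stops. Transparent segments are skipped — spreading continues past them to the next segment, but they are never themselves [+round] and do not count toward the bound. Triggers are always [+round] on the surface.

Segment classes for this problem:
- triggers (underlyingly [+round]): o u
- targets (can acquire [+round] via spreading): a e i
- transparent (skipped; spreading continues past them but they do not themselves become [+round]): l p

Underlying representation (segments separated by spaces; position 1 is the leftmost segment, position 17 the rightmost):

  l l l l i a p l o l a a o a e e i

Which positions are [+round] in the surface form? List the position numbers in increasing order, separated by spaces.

5 6 9 11 12 13

From /o/ at 9 leftward: 8 /l/ transparent; 7 /p/ transparent; 6 /a/ → [+round]; 5 /i/ → [+round]; 4 /l/ transparent; 3 /l/ transparent; 2 /l/ transparent; 1 /l/ transparent; word edge.
From /o/ at 13 leftward: 12 /a/ → [+round]; 11 /a/ → [+round]; 10 /l/ transparent; 9 /o/ is itself a trigger — this domain ends here.
Targets with no active source: positions 14 15 16 17 stay [-round].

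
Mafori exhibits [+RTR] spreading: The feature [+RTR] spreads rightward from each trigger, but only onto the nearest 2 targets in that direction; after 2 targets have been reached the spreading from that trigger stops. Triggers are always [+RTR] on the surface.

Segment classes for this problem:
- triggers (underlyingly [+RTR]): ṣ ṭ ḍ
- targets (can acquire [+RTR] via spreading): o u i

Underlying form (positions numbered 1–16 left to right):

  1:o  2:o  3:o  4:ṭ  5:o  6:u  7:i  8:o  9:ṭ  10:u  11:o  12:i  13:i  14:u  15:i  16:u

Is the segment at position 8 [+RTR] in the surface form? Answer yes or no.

no

From /ṭ/ at 4 rightward: 5 /o/ → [+RTR]; 6 /u/ → [+RTR]; bound reached.
From /ṭ/ at 9 rightward: 10 /u/ → [+RTR]; 11 /o/ → [+RTR]; bound reached.
Targets with no active source: positions 1 2 3 7 8 12 13 14 15 16 stay [-emphatic].
[+RTR] positions on the surface: 4 5 6 9 10 11.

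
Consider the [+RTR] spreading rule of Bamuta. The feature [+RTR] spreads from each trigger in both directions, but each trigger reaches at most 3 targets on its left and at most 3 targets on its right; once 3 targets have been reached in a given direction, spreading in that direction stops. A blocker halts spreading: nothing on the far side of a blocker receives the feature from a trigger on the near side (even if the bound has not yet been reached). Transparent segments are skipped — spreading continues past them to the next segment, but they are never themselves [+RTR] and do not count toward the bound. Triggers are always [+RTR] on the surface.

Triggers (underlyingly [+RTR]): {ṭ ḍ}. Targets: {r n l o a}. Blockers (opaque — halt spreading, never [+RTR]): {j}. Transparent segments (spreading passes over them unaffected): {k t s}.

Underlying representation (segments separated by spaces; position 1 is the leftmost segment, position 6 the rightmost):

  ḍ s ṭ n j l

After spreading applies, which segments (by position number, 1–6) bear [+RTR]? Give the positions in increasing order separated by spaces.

From /ḍ/ at 1 rightward: 2 /s/ transparent; 3 /ṭ/ is itself a trigger — this domain ends here.
From /ḍ/ at 1 leftward: word edge.
From /ṭ/ at 3 rightward: 4 /n/ → [+RTR]; 5 /j/ blocks.
From /ṭ/ at 3 leftward: 2 /s/ transparent; 1 /ḍ/ is itself a trigger — this domain ends here.
Target with no active source: position 6 stays [-emphatic].

1 3 4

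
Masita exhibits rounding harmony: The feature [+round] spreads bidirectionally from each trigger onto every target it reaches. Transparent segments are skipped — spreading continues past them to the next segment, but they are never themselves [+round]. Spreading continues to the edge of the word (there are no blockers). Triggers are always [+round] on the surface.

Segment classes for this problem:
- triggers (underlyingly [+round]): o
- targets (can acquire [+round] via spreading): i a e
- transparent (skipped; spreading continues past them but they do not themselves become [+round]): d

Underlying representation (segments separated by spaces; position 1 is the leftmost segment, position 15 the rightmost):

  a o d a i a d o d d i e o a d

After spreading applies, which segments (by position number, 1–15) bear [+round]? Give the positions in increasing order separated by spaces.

1 2 4 5 6 8 11 12 13 14

From /o/ at 2 rightward: 3 /d/ transparent; 4 /a/ → [+round]; 5 /i/ → [+round]; 6 /a/ → [+round]; 7 /d/ transparent; 8 /o/ is itself a trigger — this domain ends here.
From /o/ at 2 leftward: 1 /a/ → [+round]; word edge.
From /o/ at 8 rightward: 9 /d/ transparent; 10 /d/ transparent; 11 /i/ → [+round]; 12 /e/ → [+round]; 13 /o/ is itself a trigger — this domain ends here.
From /o/ at 8 leftward: 7 /d/ transparent; 6 /a/ → [+round]; 5 /i/ → [+round]; 4 /a/ → [+round]; 3 /d/ transparent; 2 /o/ is itself a trigger — this domain ends here.
From /o/ at 13 rightward: 14 /a/ → [+round]; 15 /d/ transparent; word edge.
From /o/ at 13 leftward: 12 /e/ → [+round]; 11 /i/ → [+round]; 10 /d/ transparent; 9 /d/ transparent; 8 /o/ is itself a trigger — this domain ends here.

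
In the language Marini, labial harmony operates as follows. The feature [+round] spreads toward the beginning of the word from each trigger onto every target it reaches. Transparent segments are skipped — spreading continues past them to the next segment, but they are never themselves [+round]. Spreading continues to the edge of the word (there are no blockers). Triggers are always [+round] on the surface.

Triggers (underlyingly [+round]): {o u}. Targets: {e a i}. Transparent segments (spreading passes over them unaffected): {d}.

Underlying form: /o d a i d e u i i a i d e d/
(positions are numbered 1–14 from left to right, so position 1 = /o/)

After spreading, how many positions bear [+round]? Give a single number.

5

From /o/ at 1 leftward: word edge.
From /u/ at 7 leftward: 6 /e/ → [+round]; 5 /d/ transparent; 4 /i/ → [+round]; 3 /a/ → [+round]; 2 /d/ transparent; 1 /o/ is itself a trigger — this domain ends here.
Targets with no active source: positions 8 9 10 11 13 stay [-round].
[+round] positions on the surface: 1 3 4 6 7.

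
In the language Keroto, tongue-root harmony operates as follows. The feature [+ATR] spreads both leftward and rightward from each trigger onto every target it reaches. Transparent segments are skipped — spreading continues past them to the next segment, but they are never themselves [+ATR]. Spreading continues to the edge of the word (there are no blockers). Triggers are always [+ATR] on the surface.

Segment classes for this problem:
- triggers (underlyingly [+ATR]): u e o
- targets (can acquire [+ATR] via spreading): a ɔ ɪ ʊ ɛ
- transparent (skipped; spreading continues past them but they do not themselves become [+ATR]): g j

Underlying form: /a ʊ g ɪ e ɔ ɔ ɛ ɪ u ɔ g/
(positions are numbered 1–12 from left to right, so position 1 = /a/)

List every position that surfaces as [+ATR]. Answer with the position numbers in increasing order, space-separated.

1 2 4 5 6 7 8 9 10 11

From /e/ at 5 rightward: 6 /ɔ/ → [+ATR]; 7 /ɔ/ → [+ATR]; 8 /ɛ/ → [+ATR]; 9 /ɪ/ → [+ATR]; 10 /u/ is itself a trigger — this domain ends here.
From /e/ at 5 leftward: 4 /ɪ/ → [+ATR]; 3 /g/ transparent; 2 /ʊ/ → [+ATR]; 1 /a/ → [+ATR]; word edge.
From /u/ at 10 rightward: 11 /ɔ/ → [+ATR]; 12 /g/ transparent; word edge.
From /u/ at 10 leftward: 9 /ɪ/ → [+ATR]; 8 /ɛ/ → [+ATR]; 7 /ɔ/ → [+ATR]; 6 /ɔ/ → [+ATR]; 5 /e/ is itself a trigger — this domain ends here.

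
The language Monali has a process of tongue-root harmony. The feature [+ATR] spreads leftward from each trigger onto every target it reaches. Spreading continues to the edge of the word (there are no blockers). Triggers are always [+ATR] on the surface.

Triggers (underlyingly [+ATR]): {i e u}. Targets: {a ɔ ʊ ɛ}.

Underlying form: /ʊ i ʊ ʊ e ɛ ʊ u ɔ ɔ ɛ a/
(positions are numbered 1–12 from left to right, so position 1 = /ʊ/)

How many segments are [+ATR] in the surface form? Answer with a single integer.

From /i/ at 2 leftward: 1 /ʊ/ → [+ATR]; word edge.
From /e/ at 5 leftward: 4 /ʊ/ → [+ATR]; 3 /ʊ/ → [+ATR]; 2 /i/ is itself a trigger — this domain ends here.
From /u/ at 8 leftward: 7 /ʊ/ → [+ATR]; 6 /ɛ/ → [+ATR]; 5 /e/ is itself a trigger — this domain ends here.
Targets with no active source: positions 9 10 11 12 stay [-ATR].
[+ATR] positions on the surface: 1 2 3 4 5 6 7 8.

8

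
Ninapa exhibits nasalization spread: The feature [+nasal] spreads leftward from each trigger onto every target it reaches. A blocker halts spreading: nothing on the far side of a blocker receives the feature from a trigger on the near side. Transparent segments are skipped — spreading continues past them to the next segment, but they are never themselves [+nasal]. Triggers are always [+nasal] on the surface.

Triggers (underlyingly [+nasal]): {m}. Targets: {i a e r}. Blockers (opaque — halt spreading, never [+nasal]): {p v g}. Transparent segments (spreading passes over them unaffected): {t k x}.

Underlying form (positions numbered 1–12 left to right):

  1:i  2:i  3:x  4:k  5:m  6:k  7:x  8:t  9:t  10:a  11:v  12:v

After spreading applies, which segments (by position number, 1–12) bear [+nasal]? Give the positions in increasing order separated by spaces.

1 2 5

From /m/ at 5 leftward: 4 /k/ transparent; 3 /x/ transparent; 2 /i/ → [+nasal]; 1 /i/ → [+nasal]; word edge.
Target with no active source: position 10 stays [-nasal].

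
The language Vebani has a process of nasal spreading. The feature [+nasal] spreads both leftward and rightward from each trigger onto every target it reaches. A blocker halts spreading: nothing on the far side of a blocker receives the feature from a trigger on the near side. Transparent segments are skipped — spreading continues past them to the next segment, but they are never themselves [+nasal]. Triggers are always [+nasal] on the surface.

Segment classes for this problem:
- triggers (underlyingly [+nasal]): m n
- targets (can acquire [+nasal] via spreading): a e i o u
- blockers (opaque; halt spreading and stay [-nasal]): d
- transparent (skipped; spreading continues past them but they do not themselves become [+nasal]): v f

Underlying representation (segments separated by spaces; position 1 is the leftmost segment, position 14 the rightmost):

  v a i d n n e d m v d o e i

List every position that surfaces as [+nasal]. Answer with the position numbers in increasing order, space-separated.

From /n/ at 5 rightward: 6 /n/ is itself a trigger — this domain ends here.
From /n/ at 5 leftward: 4 /d/ blocks.
From /n/ at 6 rightward: 7 /e/ → [+nasal]; 8 /d/ blocks.
From /n/ at 6 leftward: 5 /n/ is itself a trigger — this domain ends here.
From /m/ at 9 rightward: 10 /v/ transparent; 11 /d/ blocks.
From /m/ at 9 leftward: 8 /d/ blocks.
Targets with no active source: positions 2 3 12 13 14 stay [-nasal].

5 6 7 9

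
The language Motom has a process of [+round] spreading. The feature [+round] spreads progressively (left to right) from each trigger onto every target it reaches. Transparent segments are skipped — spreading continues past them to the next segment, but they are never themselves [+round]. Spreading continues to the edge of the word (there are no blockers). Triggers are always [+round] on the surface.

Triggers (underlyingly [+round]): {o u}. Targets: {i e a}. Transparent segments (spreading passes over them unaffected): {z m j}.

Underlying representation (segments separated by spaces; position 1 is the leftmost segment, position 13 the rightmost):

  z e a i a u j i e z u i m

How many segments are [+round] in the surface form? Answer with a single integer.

From /u/ at 6 rightward: 7 /j/ transparent; 8 /i/ → [+round]; 9 /e/ → [+round]; 10 /z/ transparent; 11 /u/ is itself a trigger — this domain ends here.
From /u/ at 11 rightward: 12 /i/ → [+round]; 13 /m/ transparent; word edge.
Targets with no active source: positions 2 3 4 5 stay [-round].
[+round] positions on the surface: 6 8 9 11 12.

5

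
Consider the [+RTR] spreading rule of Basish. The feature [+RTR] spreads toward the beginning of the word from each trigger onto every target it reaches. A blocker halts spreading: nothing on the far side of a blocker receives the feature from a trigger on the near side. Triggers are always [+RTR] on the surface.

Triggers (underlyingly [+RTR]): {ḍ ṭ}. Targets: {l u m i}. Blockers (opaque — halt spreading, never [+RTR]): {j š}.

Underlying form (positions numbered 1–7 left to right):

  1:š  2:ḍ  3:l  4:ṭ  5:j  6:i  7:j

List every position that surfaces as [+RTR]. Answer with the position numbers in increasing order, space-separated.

2 3 4

From /ḍ/ at 2 leftward: 1 /š/ blocks.
From /ṭ/ at 4 leftward: 3 /l/ → [+RTR]; 2 /ḍ/ is itself a trigger — this domain ends here.
Target with no active source: position 6 stays [-emphatic].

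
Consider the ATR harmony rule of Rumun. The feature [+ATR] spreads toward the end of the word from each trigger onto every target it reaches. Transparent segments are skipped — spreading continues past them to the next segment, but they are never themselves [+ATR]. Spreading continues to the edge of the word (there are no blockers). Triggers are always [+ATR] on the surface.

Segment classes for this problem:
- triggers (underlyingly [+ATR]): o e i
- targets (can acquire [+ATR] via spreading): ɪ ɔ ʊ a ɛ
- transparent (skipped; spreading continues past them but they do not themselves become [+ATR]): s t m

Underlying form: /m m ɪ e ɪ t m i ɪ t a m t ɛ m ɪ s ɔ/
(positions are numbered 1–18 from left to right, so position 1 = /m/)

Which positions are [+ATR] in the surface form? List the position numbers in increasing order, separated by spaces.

From /e/ at 4 rightward: 5 /ɪ/ → [+ATR]; 6 /t/ transparent; 7 /m/ transparent; 8 /i/ is itself a trigger — this domain ends here.
From /i/ at 8 rightward: 9 /ɪ/ → [+ATR]; 10 /t/ transparent; 11 /a/ → [+ATR]; 12 /m/ transparent; 13 /t/ transparent; 14 /ɛ/ → [+ATR]; 15 /m/ transparent; 16 /ɪ/ → [+ATR]; 17 /s/ transparent; 18 /ɔ/ → [+ATR]; word edge.
Target with no active source: position 3 stays [-ATR].

4 5 8 9 11 14 16 18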